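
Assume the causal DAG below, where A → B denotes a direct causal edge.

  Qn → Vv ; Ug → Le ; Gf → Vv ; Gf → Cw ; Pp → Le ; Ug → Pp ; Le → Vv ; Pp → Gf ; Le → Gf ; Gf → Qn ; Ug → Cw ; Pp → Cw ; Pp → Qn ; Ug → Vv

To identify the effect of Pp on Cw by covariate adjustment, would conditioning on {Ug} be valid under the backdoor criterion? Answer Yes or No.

Yes

Backdoor paths from Pp to Cw (paths whose first edge points into Pp):
  P1: Pp <- Ug -> Le -> Gf -> Cw
  P2: Pp <- Ug -> Le -> Vv <- Gf -> Cw
  P3: Pp <- Ug -> Le -> Vv <- Qn <- Gf -> Cw
  P4: Pp <- Ug -> Cw
  P5: Pp <- Ug -> Vv <- Le -> Gf -> Cw
  P6: Pp <- Ug -> Vv <- Gf -> Cw
  P7: Pp <- Ug -> Vv <- Qn <- Gf -> Cw
Condition 1 (no descendant of Pp in the set): holds — descendants of Pp are {Cw, Gf, Le, Qn, Vv}; none are in {Ug}.
Condition 2 (every backdoor path blocked by {Ug}):
  P1: blocked at fork node Ug ∈ conditioning set.
  P2: blocked at fork node Ug ∈ conditioning set.
  P3: blocked at fork node Ug ∈ conditioning set.
  P4: blocked at fork node Ug ∈ conditioning set.
  P5: blocked at fork node Ug ∈ conditioning set.
  P6: blocked at fork node Ug ∈ conditioning set.
  P7: blocked at fork node Ug ∈ conditioning set.
{Ug} satisfies the backdoor criterion.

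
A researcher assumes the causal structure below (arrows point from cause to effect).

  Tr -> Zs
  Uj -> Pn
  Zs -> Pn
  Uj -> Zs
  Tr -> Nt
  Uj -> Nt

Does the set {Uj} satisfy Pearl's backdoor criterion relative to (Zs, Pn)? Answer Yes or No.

Backdoor paths from Zs to Pn (paths whose first edge points into Zs):
  P1: Zs <- Tr -> Nt <- Uj -> Pn
  P2: Zs <- Uj -> Pn
Condition 1 (no descendant of Zs in the set): holds — descendants of Zs are {Pn}; none are in {Uj}.
Condition 2 (every backdoor path blocked by {Uj}):
  P1: blocked at collider Nt (neither it nor any descendant is in the conditioning set).
  P2: blocked at fork node Uj ∈ conditioning set.
{Uj} satisfies the backdoor criterion.

Yes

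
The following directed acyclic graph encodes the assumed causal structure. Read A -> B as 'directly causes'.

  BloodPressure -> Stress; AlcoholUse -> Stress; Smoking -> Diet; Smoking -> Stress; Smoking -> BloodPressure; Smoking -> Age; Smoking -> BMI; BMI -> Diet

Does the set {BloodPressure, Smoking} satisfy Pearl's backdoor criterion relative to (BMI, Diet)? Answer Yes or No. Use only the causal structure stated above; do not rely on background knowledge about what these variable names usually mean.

Backdoor paths from BMI to Diet (paths whose first edge points into BMI):
  P1: BMI <- Smoking -> Diet
Condition 1 (no descendant of BMI in the set): holds — descendants of BMI are {Diet}; none are in {BloodPressure, Smoking}.
Condition 2 (every backdoor path blocked by {BloodPressure, Smoking}):
  P1: blocked at fork node Smoking ∈ conditioning set.
{BloodPressure, Smoking} satisfies the backdoor criterion.

Yes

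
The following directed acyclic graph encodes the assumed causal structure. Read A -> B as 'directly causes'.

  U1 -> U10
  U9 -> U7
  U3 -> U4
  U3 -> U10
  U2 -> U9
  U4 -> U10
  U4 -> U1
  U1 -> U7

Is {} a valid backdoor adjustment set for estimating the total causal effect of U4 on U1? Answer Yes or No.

Backdoor paths from U4 to U1 (paths whose first edge points into U4):
  P1: U4 <- U3 -> U10 <- U1
Condition 1 (no descendant of U4 in the set): holds — descendants of U4 are {U1, U10, U7}; none are in {}.
Condition 2 (every backdoor path blocked by {}):
  P1: blocked at collider U10 (neither it nor any descendant is in the conditioning set).
{} satisfies the backdoor criterion.

Yes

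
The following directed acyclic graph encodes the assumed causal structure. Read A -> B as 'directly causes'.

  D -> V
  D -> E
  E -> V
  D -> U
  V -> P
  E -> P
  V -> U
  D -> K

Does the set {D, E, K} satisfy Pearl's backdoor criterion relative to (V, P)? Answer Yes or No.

Yes

Backdoor paths from V to P (paths whose first edge points into V):
  P1: V <- D -> E -> P
  P2: V <- E -> P
Condition 1 (no descendant of V in the set): holds — descendants of V are {P, U}; none are in {D, E, K}.
Condition 2 (every backdoor path blocked by {D, E, K}):
  P1: blocked at fork node D ∈ conditioning set.
  P2: blocked at fork node E ∈ conditioning set.
{D, E, K} satisfies the backdoor criterion.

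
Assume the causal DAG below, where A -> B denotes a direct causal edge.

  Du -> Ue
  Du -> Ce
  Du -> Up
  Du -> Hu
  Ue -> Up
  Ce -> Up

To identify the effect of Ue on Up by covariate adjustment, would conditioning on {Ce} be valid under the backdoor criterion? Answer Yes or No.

No

Backdoor paths from Ue to Up (paths whose first edge points into Ue):
  P1: Ue <- Du -> Ce -> Up
  P2: Ue <- Du -> Up
Condition 1 (no descendant of Ue in the set): holds — descendants of Ue are {Up}; none are in {Ce}.
Condition 2 (every backdoor path blocked by {Ce}):
  P1: blocked at chain node Ce ∈ conditioning set.
  P2: open — no interior node is in the conditioning set.
{Ce} does not satisfy the backdoor criterion.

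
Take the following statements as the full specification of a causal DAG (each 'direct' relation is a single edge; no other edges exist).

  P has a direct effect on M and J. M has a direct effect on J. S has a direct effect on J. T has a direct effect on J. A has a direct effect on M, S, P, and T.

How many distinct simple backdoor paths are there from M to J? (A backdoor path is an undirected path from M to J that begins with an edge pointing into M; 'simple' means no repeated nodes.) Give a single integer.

6

A backdoor path from M to J is any simple undirected path whose first edge points into M (i.e. leaves M via a parent).
Parents of M: {A, P}.
Enumerating:
  P1: M <- A -> P -> J
  P2: M <- A -> T -> J
  P3: M <- A -> S -> J
  P4: M <- P <- A -> T -> J
  P5: M <- P <- A -> S -> J
  P6: M <- P -> J
That exhausts the simple backdoor paths. Count: 6.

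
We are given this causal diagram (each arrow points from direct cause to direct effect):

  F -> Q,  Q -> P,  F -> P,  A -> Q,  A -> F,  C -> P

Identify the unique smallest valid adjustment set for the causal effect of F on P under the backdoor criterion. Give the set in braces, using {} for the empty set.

{A}

Variables eligible for adjustment (non-descendants of F, excluding F and P): {A, C}.
Backdoor paths from F to P:
  P1: F <- A -> Q -> P
The empty set is not sufficient: P1 (F <- A -> Q -> P) has no collider blocking it and no conditioned non-collider, so it is open.
Try {A}:
  P1: blocked at fork node A ∈ conditioning set.
{A} contains no descendant of F and blocks every backdoor path.
No other singleton works — e.g. {C} leaves P1 open — so {A} is the unique smallest valid adjustment set.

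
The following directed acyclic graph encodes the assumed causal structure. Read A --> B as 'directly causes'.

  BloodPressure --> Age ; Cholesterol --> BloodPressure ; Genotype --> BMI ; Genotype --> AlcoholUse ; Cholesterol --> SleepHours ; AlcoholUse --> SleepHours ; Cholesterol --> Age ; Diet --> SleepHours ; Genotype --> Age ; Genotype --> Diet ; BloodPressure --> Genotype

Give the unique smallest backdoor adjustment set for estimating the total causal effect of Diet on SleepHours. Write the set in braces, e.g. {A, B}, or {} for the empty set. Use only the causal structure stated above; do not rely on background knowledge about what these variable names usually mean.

{Genotype}

Variables eligible for adjustment (non-descendants of Diet, excluding Diet and SleepHours): {Age, AlcoholUse, BMI, BloodPressure, Cholesterol, Genotype}.
Backdoor paths from Diet to SleepHours:
  P1: Diet <- Genotype <- BloodPressure <- Cholesterol -> SleepHours
  P2: Diet <- Genotype <- BloodPressure -> Age <- Cholesterol -> SleepHours
  P3: Diet <- Genotype -> AlcoholUse -> SleepHours
  P4: Diet <- Genotype -> Age <- Cholesterol -> SleepHours
  P5: Diet <- Genotype -> Age <- BloodPressure <- Cholesterol -> SleepHours
The empty set is not sufficient: P1 (Diet <- Genotype <- BloodPressure <- Cholesterol -> SleepHours) has no collider blocking it and no conditioned non-collider, so it is open.
Try {Genotype}:
  P1: blocked at chain node Genotype ∈ conditioning set.
  P2: blocked at chain node Genotype ∈ conditioning set.
  P3: blocked at fork node Genotype ∈ conditioning set.
  P4: blocked at fork node Genotype ∈ conditioning set.
  P5: blocked at fork node Genotype ∈ conditioning set.
{Genotype} contains no descendant of Diet and blocks every backdoor path.
No other singleton works — e.g. {Cholesterol} leaves P3 open — so {Genotype} is the unique smallest valid adjustment set.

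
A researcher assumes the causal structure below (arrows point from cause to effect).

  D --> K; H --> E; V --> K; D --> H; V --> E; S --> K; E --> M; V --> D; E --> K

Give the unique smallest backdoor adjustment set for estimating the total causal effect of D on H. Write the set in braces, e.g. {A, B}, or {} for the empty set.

Variables eligible for adjustment (non-descendants of D, excluding D and H): {S, V}.
Backdoor paths from D to H:
  P1: D <- V -> E <- H
  P2: D <- V -> K <- E <- H
Each backdoor path contains an unconditioned collider, so every path is already blocked with the empty conditioning set:
  P1: blocked at collider E (neither it nor any descendant is in the conditioning set).
  P2: blocked at collider K (neither it nor any descendant is in the conditioning set).
The empty set is therefore the unique smallest valid set.

{}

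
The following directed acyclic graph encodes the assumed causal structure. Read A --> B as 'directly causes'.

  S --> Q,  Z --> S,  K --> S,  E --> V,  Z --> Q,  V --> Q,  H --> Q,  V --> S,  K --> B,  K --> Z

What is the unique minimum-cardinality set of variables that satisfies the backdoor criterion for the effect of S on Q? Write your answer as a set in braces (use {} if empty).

Variables eligible for adjustment (non-descendants of S, excluding S and Q): {B, E, H, K, V, Z}.
Backdoor paths from S to Q:
  P1: S <- K -> Z -> Q
  P2: S <- Z -> Q
  P3: S <- V -> Q
The empty set is not sufficient: P1 (S <- K -> Z -> Q) has no collider blocking it and no conditioned non-collider, so it is open.
Try {V, Z}:
  P1: blocked at chain node Z ∈ conditioning set.
  P2: blocked at fork node Z ∈ conditioning set.
  P3: blocked at fork node V ∈ conditioning set.
{V, Z} contains no descendant of S and blocks every backdoor path.
Every element of {V, Z} is needed (dropping V leaves P3 open; dropping Z leaves P1 open), so no proper subset is valid.
Among all size-2 subsets of the eligible variables, only {V, Z} blocks every backdoor path, so it is the unique smallest valid adjustment set.

{V, Z}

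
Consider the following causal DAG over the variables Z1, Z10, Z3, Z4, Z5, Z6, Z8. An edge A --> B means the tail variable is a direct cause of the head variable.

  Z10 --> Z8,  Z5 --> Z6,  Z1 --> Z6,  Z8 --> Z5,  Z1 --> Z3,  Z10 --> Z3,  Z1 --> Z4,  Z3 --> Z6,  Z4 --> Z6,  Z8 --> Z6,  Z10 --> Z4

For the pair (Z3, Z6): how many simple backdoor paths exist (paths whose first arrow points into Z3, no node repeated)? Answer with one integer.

A backdoor path from Z3 to Z6 is any simple undirected path whose first edge points into Z3 (i.e. leaves Z3 via a parent).
Parents of Z3: {Z1, Z10}.
Enumerating:
  P1: Z3 <- Z10 -> Z8 -> Z5 -> Z6
  P2: Z3 <- Z10 -> Z8 -> Z6
  P3: Z3 <- Z10 -> Z4 <- Z1 -> Z6
  P4: Z3 <- Z10 -> Z4 -> Z6
  P5: Z3 <- Z1 -> Z4 <- Z10 -> Z8 -> Z5 -> Z6
  P6: Z3 <- Z1 -> Z4 <- Z10 -> Z8 -> Z6
  P7: Z3 <- Z1 -> Z4 -> Z6
  P8: Z3 <- Z1 -> Z6
That exhausts the simple backdoor paths. Count: 8.

8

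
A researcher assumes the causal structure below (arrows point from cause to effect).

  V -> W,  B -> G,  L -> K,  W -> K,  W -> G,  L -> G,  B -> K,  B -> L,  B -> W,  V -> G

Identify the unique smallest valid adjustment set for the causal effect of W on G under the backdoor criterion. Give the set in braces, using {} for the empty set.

Variables eligible for adjustment (non-descendants of W, excluding W and G): {B, L, V}.
Backdoor paths from W to G:
  P1: W <- B -> L -> G
  P2: W <- B -> G
  P3: W <- B -> K <- L -> G
  P4: W <- V -> G
The empty set is not sufficient: P1 (W <- B -> L -> G) has no collider blocking it and no conditioned non-collider, so it is open.
Try {B, V}:
  P1: blocked at fork node B ∈ conditioning set.
  P2: blocked at fork node B ∈ conditioning set.
  P3: blocked at fork node B ∈ conditioning set.
  P4: blocked at fork node V ∈ conditioning set.
{B, V} contains no descendant of W and blocks every backdoor path.
Every element of {B, V} is needed (dropping B leaves P1 open; dropping V leaves P4 open), so no proper subset is valid.
Among all size-2 subsets of the eligible variables, only {B, V} blocks every backdoor path, so it is the unique smallest valid adjustment set.

{B, V}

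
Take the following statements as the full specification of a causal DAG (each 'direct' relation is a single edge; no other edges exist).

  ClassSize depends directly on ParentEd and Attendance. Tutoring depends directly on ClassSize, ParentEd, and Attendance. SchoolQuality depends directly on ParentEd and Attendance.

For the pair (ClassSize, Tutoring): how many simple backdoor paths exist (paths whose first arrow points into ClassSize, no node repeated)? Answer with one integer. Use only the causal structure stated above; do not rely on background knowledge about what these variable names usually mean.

4

A backdoor path from ClassSize to Tutoring is any simple undirected path whose first edge points into ClassSize (i.e. leaves ClassSize via a parent).
Parents of ClassSize: {Attendance, ParentEd}.
Enumerating:
  P1: ClassSize <- Attendance -> Tutoring
  P2: ClassSize <- Attendance -> SchoolQuality <- ParentEd -> Tutoring
  P3: ClassSize <- ParentEd -> Tutoring
  P4: ClassSize <- ParentEd -> SchoolQuality <- Attendance -> Tutoring
That exhausts the simple backdoor paths. Count: 4.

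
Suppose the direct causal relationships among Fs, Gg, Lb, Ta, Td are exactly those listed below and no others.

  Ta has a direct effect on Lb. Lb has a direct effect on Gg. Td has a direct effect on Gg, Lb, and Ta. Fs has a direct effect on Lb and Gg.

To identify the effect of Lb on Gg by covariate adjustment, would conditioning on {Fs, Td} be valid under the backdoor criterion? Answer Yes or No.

Backdoor paths from Lb to Gg (paths whose first edge points into Lb):
  P1: Lb <- Td -> Gg
  P2: Lb <- Ta <- Td -> Gg
  P3: Lb <- Fs -> Gg
Condition 1 (no descendant of Lb in the set): holds — descendants of Lb are {Gg}; none are in {Fs, Td}.
Condition 2 (every backdoor path blocked by {Fs, Td}):
  P1: blocked at fork node Td ∈ conditioning set.
  P2: blocked at fork node Td ∈ conditioning set.
  P3: blocked at fork node Fs ∈ conditioning set.
{Fs, Td} satisfies the backdoor criterion.

Yes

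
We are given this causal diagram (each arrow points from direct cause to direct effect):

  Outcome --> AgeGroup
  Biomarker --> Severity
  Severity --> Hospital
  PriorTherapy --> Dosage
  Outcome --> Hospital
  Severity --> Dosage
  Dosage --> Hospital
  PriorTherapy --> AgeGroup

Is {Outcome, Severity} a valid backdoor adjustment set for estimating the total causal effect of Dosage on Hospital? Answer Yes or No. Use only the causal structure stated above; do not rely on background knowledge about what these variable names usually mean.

Backdoor paths from Dosage to Hospital (paths whose first edge points into Dosage):
  P1: Dosage <- PriorTherapy -> AgeGroup <- Outcome -> Hospital
  P2: Dosage <- Severity -> Hospital
Condition 1 (no descendant of Dosage in the set): holds — descendants of Dosage are {Hospital}; none are in {Outcome, Severity}.
Condition 2 (every backdoor path blocked by {Outcome, Severity}):
  P1: blocked at collider AgeGroup (neither it nor any descendant is in the conditioning set).
  P2: blocked at fork node Severity ∈ conditioning set.
{Outcome, Severity} satisfies the backdoor criterion.

Yes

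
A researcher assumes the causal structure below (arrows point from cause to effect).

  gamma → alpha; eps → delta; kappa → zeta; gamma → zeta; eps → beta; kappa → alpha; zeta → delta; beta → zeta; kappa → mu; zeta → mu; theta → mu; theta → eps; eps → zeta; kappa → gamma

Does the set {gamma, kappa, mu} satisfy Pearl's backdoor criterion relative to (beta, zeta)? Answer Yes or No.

Backdoor paths from beta to zeta (paths whose first edge points into beta):
  P1: beta <- eps <- theta -> mu <- kappa -> gamma -> zeta
  P2: beta <- eps <- theta -> mu <- kappa -> zeta
  P3: beta <- eps <- theta -> mu <- kappa -> alpha <- gamma -> zeta
  P4: beta <- eps <- theta -> mu <- zeta
  P5: beta <- eps -> zeta
  P6: beta <- eps -> delta <- zeta
Condition 1 (no descendant of beta in the set): FAILS — mu is a descendant of beta.
Condition 2 (every backdoor path blocked by {gamma, kappa, mu}):
  P1: blocked at fork node kappa ∈ conditioning set.
  P2: blocked at fork node kappa ∈ conditioning set.
  P3: blocked at fork node kappa ∈ conditioning set.
  P4: open — collider(s) mu are conditioned on (or have a conditioned descendant) and no non-collider on the path is in the set.
  P5: open — no interior node is in the conditioning set.
  P6: blocked at collider delta (neither it nor any descendant is in the conditioning set).
{gamma, kappa, mu} does not satisfy the backdoor criterion.

No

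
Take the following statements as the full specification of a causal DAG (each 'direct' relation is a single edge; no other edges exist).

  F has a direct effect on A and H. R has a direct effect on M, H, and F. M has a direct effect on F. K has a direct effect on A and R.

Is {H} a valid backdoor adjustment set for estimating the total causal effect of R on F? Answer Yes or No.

No

Backdoor paths from R to F (paths whose first edge points into R):
  P1: R <- K -> A <- F
Condition 1 (no descendant of R in the set): FAILS — H is a descendant of R.
Condition 2 (every backdoor path blocked by {H}):
  P1: blocked at collider A (neither it nor any descendant is in the conditioning set).
{H} does not satisfy the backdoor criterion.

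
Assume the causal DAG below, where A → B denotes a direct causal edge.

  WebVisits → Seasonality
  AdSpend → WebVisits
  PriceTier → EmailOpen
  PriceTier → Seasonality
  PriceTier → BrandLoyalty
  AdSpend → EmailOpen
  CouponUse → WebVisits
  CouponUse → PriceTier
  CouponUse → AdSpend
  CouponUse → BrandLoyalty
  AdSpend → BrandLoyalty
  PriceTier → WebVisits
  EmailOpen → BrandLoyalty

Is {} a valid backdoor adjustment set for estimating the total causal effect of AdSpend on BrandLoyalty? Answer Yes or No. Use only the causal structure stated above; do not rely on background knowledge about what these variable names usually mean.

No

Backdoor paths from AdSpend to BrandLoyalty (paths whose first edge points into AdSpend):
  P1: AdSpend <- CouponUse -> PriceTier -> EmailOpen -> BrandLoyalty
  P2: AdSpend <- CouponUse -> PriceTier -> BrandLoyalty
  P3: AdSpend <- CouponUse -> WebVisits <- PriceTier -> EmailOpen -> BrandLoyalty
  P4: AdSpend <- CouponUse -> WebVisits <- PriceTier -> BrandLoyalty
  P5: AdSpend <- CouponUse -> WebVisits -> Seasonality <- PriceTier -> EmailOpen -> BrandLoyalty
  P6: AdSpend <- CouponUse -> WebVisits -> Seasonality <- PriceTier -> BrandLoyalty
  P7: AdSpend <- CouponUse -> BrandLoyalty
Condition 1 (no descendant of AdSpend in the set): holds — descendants of AdSpend are {BrandLoyalty, EmailOpen, Seasonality, WebVisits}; none are in {}.
Condition 2 (every backdoor path blocked by {}):
  P1: open — no interior node is in the conditioning set.
  P2: open — no interior node is in the conditioning set.
  P3: blocked at collider WebVisits (neither it nor any descendant is in the conditioning set).
  P4: blocked at collider WebVisits (neither it nor any descendant is in the conditioning set).
  P5: blocked at collider Seasonality (neither it nor any descendant is in the conditioning set).
  P6: blocked at collider Seasonality (neither it nor any descendant is in the conditioning set).
  P7: open — no interior node is in the conditioning set.
{} does not satisfy the backdoor criterion.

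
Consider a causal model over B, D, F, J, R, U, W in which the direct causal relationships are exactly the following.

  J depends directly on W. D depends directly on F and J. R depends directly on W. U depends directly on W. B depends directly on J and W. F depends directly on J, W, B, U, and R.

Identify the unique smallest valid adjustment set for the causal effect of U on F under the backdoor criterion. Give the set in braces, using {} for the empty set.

Variables eligible for adjustment (non-descendants of U, excluding U and F): {B, J, R, W}.
Backdoor paths from U to F:
  P1: U <- W -> J -> B -> F
  P2: U <- W -> J -> F
  P3: U <- W -> J -> D <- F
  P4: U <- W -> B <- J -> F
  P5: U <- W -> B <- J -> D <- F
  P6: U <- W -> B -> F
  P7: U <- W -> R -> F
  P8: U <- W -> F
The empty set is not sufficient: P1 (U <- W -> J -> B -> F) has no collider blocking it and no conditioned non-collider, so it is open.
Try {W}:
  P1: blocked at fork node W ∈ conditioning set.
  P2: blocked at fork node W ∈ conditioning set.
  P3: blocked at fork node W ∈ conditioning set.
  P4: blocked at fork node W ∈ conditioning set.
  P5: blocked at fork node W ∈ conditioning set.
  P6: blocked at fork node W ∈ conditioning set.
  P7: blocked at fork node W ∈ conditioning set.
  P8: blocked at fork node W ∈ conditioning set.
{W} contains no descendant of U and blocks every backdoor path.
No other singleton works — e.g. {J} leaves P6 open — so {W} is the unique smallest valid adjustment set.

{W}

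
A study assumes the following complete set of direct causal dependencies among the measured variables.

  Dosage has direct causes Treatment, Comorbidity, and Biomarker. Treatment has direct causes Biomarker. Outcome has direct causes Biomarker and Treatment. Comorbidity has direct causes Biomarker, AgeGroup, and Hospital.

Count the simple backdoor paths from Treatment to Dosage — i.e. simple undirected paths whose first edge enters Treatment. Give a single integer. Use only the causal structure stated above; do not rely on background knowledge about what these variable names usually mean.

A backdoor path from Treatment to Dosage is any simple undirected path whose first edge points into Treatment (i.e. leaves Treatment via a parent).
Parents of Treatment: {Biomarker}.
Enumerating:
  P1: Treatment <- Biomarker -> Comorbidity -> Dosage
  P2: Treatment <- Biomarker -> Dosage
That exhausts the simple backdoor paths. Count: 2.

2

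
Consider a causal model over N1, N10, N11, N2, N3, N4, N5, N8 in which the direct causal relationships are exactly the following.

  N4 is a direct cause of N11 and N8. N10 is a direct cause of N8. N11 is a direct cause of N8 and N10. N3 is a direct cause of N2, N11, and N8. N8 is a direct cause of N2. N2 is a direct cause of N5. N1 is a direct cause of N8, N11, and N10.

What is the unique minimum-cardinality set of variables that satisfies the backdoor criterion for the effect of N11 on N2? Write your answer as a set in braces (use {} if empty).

Variables eligible for adjustment (non-descendants of N11, excluding N11 and N2): {N1, N3, N4}.
Backdoor paths from N11 to N2:
  P1: N11 <- N1 -> N10 -> N8 <- N3 -> N2
  P2: N11 <- N1 -> N10 -> N8 -> N2
  P3: N11 <- N1 -> N8 <- N3 -> N2
  P4: N11 <- N1 -> N8 -> N2
  P5: N11 <- N3 -> N8 -> N2
  P6: N11 <- N3 -> N2
  P7: N11 <- N4 -> N8 <- N3 -> N2
  P8: N11 <- N4 -> N8 -> N2
The empty set is not sufficient: P2 (N11 <- N1 -> N10 -> N8 -> N2) has no collider blocking it and no conditioned non-collider, so it is open.
Try {N1, N3, N4}:
  P1: blocked at fork node N1 ∈ conditioning set.
  P2: blocked at fork node N1 ∈ conditioning set.
  P3: blocked at fork node N1 ∈ conditioning set.
  P4: blocked at fork node N1 ∈ conditioning set.
  P5: blocked at fork node N3 ∈ conditioning set.
  P6: blocked at fork node N3 ∈ conditioning set.
  P7: blocked at fork node N4 ∈ conditioning set.
  P8: blocked at fork node N4 ∈ conditioning set.
{N1, N3, N4} contains no descendant of N11 and blocks every backdoor path.
Every element of {N1, N3, N4} is needed (dropping N1 leaves P2 open; dropping N3 leaves P5 open; dropping N4 leaves P8 open), so no proper subset is valid.
Among all size-3 subsets of the eligible variables, only {N1, N3, N4} blocks every backdoor path, so it is the unique smallest valid adjustment set.

{N1, N3, N4}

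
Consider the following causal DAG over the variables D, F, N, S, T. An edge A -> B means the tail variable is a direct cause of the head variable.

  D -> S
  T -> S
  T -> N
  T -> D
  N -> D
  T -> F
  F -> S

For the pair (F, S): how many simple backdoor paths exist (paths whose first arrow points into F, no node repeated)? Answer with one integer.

3

A backdoor path from F to S is any simple undirected path whose first edge points into F (i.e. leaves F via a parent).
Parents of F: {T}.
Enumerating:
  P1: F <- T -> N -> D -> S
  P2: F <- T -> D -> S
  P3: F <- T -> S
That exhausts the simple backdoor paths. Count: 3.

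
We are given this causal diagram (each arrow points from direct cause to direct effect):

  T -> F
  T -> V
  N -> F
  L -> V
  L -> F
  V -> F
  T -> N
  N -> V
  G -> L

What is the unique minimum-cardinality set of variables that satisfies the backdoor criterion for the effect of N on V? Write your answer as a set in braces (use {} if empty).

{T}

Variables eligible for adjustment (non-descendants of N, excluding N and V): {G, L, T}.
Backdoor paths from N to V:
  P1: N <- T -> V
  P2: N <- T -> F <- L -> V
  P3: N <- T -> F <- V
The empty set is not sufficient: P1 (N <- T -> V) has no collider blocking it and no conditioned non-collider, so it is open.
Try {T}:
  P1: blocked at fork node T ∈ conditioning set.
  P2: blocked at fork node T ∈ conditioning set.
  P3: blocked at fork node T ∈ conditioning set.
{T} contains no descendant of N and blocks every backdoor path.
No other singleton works — e.g. {G} leaves P1 open — so {T} is the unique smallest valid adjustment set.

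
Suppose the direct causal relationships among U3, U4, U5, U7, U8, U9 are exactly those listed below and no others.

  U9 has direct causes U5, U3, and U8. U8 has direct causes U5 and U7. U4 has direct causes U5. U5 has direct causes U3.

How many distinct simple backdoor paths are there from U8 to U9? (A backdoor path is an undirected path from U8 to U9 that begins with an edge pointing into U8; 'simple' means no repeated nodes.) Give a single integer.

A backdoor path from U8 to U9 is any simple undirected path whose first edge points into U8 (i.e. leaves U8 via a parent).
Parents of U8: {U5, U7}.
Enumerating:
  P1: U8 <- U5 <- U3 -> U9
  P2: U8 <- U5 -> U9
That exhausts the simple backdoor paths. Count: 2.

2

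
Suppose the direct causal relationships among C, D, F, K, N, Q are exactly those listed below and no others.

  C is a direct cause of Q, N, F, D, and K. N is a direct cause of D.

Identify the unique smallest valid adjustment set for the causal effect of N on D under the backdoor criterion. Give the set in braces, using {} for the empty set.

{C}

Variables eligible for adjustment (non-descendants of N, excluding N and D): {C, F, K, Q}.
Backdoor paths from N to D:
  P1: N <- C -> D
The empty set is not sufficient: P1 (N <- C -> D) has no collider blocking it and no conditioned non-collider, so it is open.
Try {C}:
  P1: blocked at fork node C ∈ conditioning set.
{C} contains no descendant of N and blocks every backdoor path.
No other singleton works — e.g. {Q} leaves P1 open — so {C} is the unique smallest valid adjustment set.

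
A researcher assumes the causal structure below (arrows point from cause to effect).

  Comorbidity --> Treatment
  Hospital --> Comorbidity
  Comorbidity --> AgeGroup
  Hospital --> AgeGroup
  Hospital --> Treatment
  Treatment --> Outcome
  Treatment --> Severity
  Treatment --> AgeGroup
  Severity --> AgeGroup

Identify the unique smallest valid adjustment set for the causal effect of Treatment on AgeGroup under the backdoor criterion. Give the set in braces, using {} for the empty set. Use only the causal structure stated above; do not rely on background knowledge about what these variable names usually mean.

Variables eligible for adjustment (non-descendants of Treatment, excluding Treatment and AgeGroup): {Comorbidity, Hospital}.
Backdoor paths from Treatment to AgeGroup:
  P1: Treatment <- Hospital -> Comorbidity -> AgeGroup
  P2: Treatment <- Hospital -> AgeGroup
  P3: Treatment <- Comorbidity <- Hospital -> AgeGroup
  P4: Treatment <- Comorbidity -> AgeGroup
The empty set is not sufficient: P1 (Treatment <- Hospital -> Comorbidity -> AgeGroup) has no collider blocking it and no conditioned non-collider, so it is open.
Try {Comorbidity, Hospital}:
  P1: blocked at fork node Hospital ∈ conditioning set.
  P2: blocked at fork node Hospital ∈ conditioning set.
  P3: blocked at chain node Comorbidity ∈ conditioning set.
  P4: blocked at fork node Comorbidity ∈ conditioning set.
{Comorbidity, Hospital} contains no descendant of Treatment and blocks every backdoor path.
Every element of {Comorbidity, Hospital} is needed (dropping Comorbidity leaves P4 open; dropping Hospital leaves P2 open), so no proper subset is valid.
Among all size-2 subsets of the eligible variables, only {Comorbidity, Hospital} blocks every backdoor path, so it is the unique smallest valid adjustment set.

{Comorbidity, Hospital}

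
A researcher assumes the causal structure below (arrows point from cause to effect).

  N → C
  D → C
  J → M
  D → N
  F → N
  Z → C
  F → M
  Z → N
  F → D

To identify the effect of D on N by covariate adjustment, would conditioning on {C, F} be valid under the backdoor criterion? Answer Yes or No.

Backdoor paths from D to N (paths whose first edge points into D):
  P1: D <- F -> N
Condition 1 (no descendant of D in the set): FAILS — C is a descendant of D.
Condition 2 (every backdoor path blocked by {C, F}):
  P1: blocked at fork node F ∈ conditioning set.
{C, F} does not satisfy the backdoor criterion.

No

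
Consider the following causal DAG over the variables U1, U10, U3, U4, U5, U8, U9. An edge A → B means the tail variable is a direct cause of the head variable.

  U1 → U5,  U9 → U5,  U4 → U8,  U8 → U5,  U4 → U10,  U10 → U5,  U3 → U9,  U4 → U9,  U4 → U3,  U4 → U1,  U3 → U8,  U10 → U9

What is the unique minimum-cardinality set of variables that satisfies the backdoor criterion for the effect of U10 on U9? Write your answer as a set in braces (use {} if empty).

{U4}

Variables eligible for adjustment (non-descendants of U10, excluding U10 and U9): {U1, U3, U4, U8}.
Backdoor paths from U10 to U9:
  P1: U10 <- U4 -> U3 -> U9
  P2: U10 <- U4 -> U3 -> U8 -> U5 <- U9
  P3: U10 <- U4 -> U9
  P4: U10 <- U4 -> U1 -> U5 <- U9
  P5: U10 <- U4 -> U1 -> U5 <- U8 <- U3 -> U9
  P6: U10 <- U4 -> U8 <- U3 -> U9
  P7: U10 <- U4 -> U8 -> U5 <- U9
The empty set is not sufficient: P1 (U10 <- U4 -> U3 -> U9) has no collider blocking it and no conditioned non-collider, so it is open.
Try {U4}:
  P1: blocked at fork node U4 ∈ conditioning set.
  P2: blocked at fork node U4 ∈ conditioning set.
  P3: blocked at fork node U4 ∈ conditioning set.
  P4: blocked at fork node U4 ∈ conditioning set.
  P5: blocked at fork node U4 ∈ conditioning set.
  P6: blocked at fork node U4 ∈ conditioning set.
  P7: blocked at fork node U4 ∈ conditioning set.
{U4} contains no descendant of U10 and blocks every backdoor path.
No other singleton works — e.g. {U3} leaves P3 open — so {U4} is the unique smallest valid adjustment set.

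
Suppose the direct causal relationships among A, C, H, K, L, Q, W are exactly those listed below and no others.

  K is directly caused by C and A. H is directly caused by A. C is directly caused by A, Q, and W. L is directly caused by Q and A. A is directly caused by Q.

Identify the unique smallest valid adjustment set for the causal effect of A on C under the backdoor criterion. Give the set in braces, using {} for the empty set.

Variables eligible for adjustment (non-descendants of A, excluding A and C): {Q, W}.
Backdoor paths from A to C:
  P1: A <- Q -> C
The empty set is not sufficient: P1 (A <- Q -> C) has no collider blocking it and no conditioned non-collider, so it is open.
Try {Q}:
  P1: blocked at fork node Q ∈ conditioning set.
{Q} contains no descendant of A and blocks every backdoor path.
No other singleton works — e.g. {W} leaves P1 open — so {Q} is the unique smallest valid adjustment set.

{Q}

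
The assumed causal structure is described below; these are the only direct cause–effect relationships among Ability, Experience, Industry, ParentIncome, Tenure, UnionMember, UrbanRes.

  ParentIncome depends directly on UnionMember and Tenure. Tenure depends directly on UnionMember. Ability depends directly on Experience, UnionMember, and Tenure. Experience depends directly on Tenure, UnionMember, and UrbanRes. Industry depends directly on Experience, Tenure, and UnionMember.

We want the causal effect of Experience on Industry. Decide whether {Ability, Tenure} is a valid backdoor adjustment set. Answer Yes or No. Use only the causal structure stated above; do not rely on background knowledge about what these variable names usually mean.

No

Backdoor paths from Experience to Industry (paths whose first edge points into Experience):
  P1: Experience <- UnionMember -> Tenure -> Industry
  P2: Experience <- UnionMember -> ParentIncome <- Tenure -> Industry
  P3: Experience <- UnionMember -> Industry
  P4: Experience <- UnionMember -> Ability <- Tenure -> Industry
  P5: Experience <- Tenure <- UnionMember -> Industry
  P6: Experience <- Tenure -> ParentIncome <- UnionMember -> Industry
  P7: Experience <- Tenure -> Industry
  P8: Experience <- Tenure -> Ability <- UnionMember -> Industry
Condition 1 (no descendant of Experience in the set): FAILS — Ability is a descendant of Experience.
Condition 2 (every backdoor path blocked by {Ability, Tenure}):
  P1: blocked at chain node Tenure ∈ conditioning set.
  P2: blocked at collider ParentIncome (neither it nor any descendant is in the conditioning set).
  P3: open — no interior node is in the conditioning set.
  P4: blocked at fork node Tenure ∈ conditioning set.
  P5: blocked at chain node Tenure ∈ conditioning set.
  P6: blocked at fork node Tenure ∈ conditioning set.
  P7: blocked at fork node Tenure ∈ conditioning set.
  P8: blocked at fork node Tenure ∈ conditioning set.
{Ability, Tenure} does not satisfy the backdoor criterion.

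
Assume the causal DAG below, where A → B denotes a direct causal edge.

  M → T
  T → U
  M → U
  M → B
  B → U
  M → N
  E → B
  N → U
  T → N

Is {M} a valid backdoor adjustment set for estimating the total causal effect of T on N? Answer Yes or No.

Yes

Backdoor paths from T to N (paths whose first edge points into T):
  P1: T <- M -> B -> U <- N
  P2: T <- M -> N
  P3: T <- M -> U <- N
Condition 1 (no descendant of T in the set): holds — descendants of T are {N, U}; none are in {M}.
Condition 2 (every backdoor path blocked by {M}):
  P1: blocked at fork node M ∈ conditioning set.
  P2: blocked at fork node M ∈ conditioning set.
  P3: blocked at fork node M ∈ conditioning set.
{M} satisfies the backdoor criterion.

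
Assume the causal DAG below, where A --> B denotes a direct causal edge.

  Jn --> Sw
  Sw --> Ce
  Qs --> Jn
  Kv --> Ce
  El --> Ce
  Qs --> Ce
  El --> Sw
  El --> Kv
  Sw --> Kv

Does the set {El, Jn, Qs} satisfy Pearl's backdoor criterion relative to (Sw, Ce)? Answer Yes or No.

Backdoor paths from Sw to Ce (paths whose first edge points into Sw):
  P1: Sw <- Jn <- Qs -> Ce
  P2: Sw <- El -> Kv -> Ce
  P3: Sw <- El -> Ce
Condition 1 (no descendant of Sw in the set): holds — descendants of Sw are {Ce, Kv}; none are in {El, Jn, Qs}.
Condition 2 (every backdoor path blocked by {El, Jn, Qs}):
  P1: blocked at chain node Jn ∈ conditioning set.
  P2: blocked at fork node El ∈ conditioning set.
  P3: blocked at fork node El ∈ conditioning set.
{El, Jn, Qs} satisfies the backdoor criterion.

Yes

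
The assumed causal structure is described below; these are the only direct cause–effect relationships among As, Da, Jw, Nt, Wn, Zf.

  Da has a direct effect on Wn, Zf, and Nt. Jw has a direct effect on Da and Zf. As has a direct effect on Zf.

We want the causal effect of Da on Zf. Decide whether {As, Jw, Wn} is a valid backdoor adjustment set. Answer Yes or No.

No

Backdoor paths from Da to Zf (paths whose first edge points into Da):
  P1: Da <- Jw -> Zf
Condition 1 (no descendant of Da in the set): FAILS — Wn is a descendant of Da.
Condition 2 (every backdoor path blocked by {As, Jw, Wn}):
  P1: blocked at fork node Jw ∈ conditioning set.
{As, Jw, Wn} does not satisfy the backdoor criterion.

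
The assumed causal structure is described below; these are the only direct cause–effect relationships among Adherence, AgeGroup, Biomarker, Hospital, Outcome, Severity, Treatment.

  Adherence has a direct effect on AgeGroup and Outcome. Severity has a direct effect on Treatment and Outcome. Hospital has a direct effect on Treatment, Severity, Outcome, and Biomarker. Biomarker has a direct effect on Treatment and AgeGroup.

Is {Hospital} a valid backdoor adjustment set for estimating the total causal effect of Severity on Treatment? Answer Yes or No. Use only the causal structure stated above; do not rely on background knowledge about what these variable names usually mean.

Backdoor paths from Severity to Treatment (paths whose first edge points into Severity):
  P1: Severity <- Hospital -> Biomarker -> Treatment
  P2: Severity <- Hospital -> Outcome <- Adherence -> AgeGroup <- Biomarker -> Treatment
  P3: Severity <- Hospital -> Treatment
Condition 1 (no descendant of Severity in the set): holds — descendants of Severity are {Outcome, Treatment}; none are in {Hospital}.
Condition 2 (every backdoor path blocked by {Hospital}):
  P1: blocked at fork node Hospital ∈ conditioning set.
  P2: blocked at fork node Hospital ∈ conditioning set.
  P3: blocked at fork node Hospital ∈ conditioning set.
{Hospital} satisfies the backdoor criterion.

Yes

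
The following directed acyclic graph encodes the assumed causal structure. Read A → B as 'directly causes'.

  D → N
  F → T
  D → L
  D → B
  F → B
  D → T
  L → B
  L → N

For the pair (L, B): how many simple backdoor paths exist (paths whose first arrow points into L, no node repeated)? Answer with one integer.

A backdoor path from L to B is any simple undirected path whose first edge points into L (i.e. leaves L via a parent).
Parents of L: {D}.
Enumerating:
  P1: L <- D -> T <- F -> B
  P2: L <- D -> B
That exhausts the simple backdoor paths. Count: 2.

2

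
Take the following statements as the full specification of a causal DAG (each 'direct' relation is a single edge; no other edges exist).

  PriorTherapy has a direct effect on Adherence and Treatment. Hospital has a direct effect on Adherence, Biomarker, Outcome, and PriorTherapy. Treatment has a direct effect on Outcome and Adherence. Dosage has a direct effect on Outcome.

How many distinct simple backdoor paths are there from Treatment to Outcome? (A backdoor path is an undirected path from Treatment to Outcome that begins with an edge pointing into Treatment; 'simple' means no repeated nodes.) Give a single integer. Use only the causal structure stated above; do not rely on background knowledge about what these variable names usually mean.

2

A backdoor path from Treatment to Outcome is any simple undirected path whose first edge points into Treatment (i.e. leaves Treatment via a parent).
Parents of Treatment: {PriorTherapy}.
Enumerating:
  P1: Treatment <- PriorTherapy <- Hospital -> Outcome
  P2: Treatment <- PriorTherapy -> Adherence <- Hospital -> Outcome
That exhausts the simple backdoor paths. Count: 2.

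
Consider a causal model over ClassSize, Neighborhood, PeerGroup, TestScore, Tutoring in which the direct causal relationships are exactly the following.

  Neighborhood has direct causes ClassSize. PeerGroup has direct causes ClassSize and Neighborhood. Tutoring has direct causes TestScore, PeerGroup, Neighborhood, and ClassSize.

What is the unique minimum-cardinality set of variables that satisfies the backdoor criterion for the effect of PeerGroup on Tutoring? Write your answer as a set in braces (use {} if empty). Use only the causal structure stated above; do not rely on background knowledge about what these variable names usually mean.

{ClassSize, Neighborhood}

Variables eligible for adjustment (non-descendants of PeerGroup, excluding PeerGroup and Tutoring): {ClassSize, Neighborhood, TestScore}.
Backdoor paths from PeerGroup to Tutoring:
  P1: PeerGroup <- ClassSize -> Neighborhood -> Tutoring
  P2: PeerGroup <- ClassSize -> Tutoring
  P3: PeerGroup <- Neighborhood <- ClassSize -> Tutoring
  P4: PeerGroup <- Neighborhood -> Tutoring
The empty set is not sufficient: P1 (PeerGroup <- ClassSize -> Neighborhood -> Tutoring) has no collider blocking it and no conditioned non-collider, so it is open.
Try {ClassSize, Neighborhood}:
  P1: blocked at fork node ClassSize ∈ conditioning set.
  P2: blocked at fork node ClassSize ∈ conditioning set.
  P3: blocked at chain node Neighborhood ∈ conditioning set.
  P4: blocked at fork node Neighborhood ∈ conditioning set.
{ClassSize, Neighborhood} contains no descendant of PeerGroup and blocks every backdoor path.
Every element of {ClassSize, Neighborhood} is needed (dropping ClassSize leaves P2 open; dropping Neighborhood leaves P4 open), so no proper subset is valid.
Among all size-2 subsets of the eligible variables, only {ClassSize, Neighborhood} blocks every backdoor path, so it is the unique smallest valid adjustment set.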